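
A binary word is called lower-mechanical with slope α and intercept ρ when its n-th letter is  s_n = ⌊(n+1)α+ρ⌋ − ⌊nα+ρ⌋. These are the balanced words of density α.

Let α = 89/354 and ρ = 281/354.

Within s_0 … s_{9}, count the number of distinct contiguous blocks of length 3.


4

t_n = ⌊(n·89+281)/354⌋ for n = 0 … 10:
  n=0…9: ⌊281/354⌋=0 ⌊370/354⌋=1 ⌊459/354⌋=1 ⌊548/354⌋=1 ⌊637/354⌋=1 ⌊726/354⌋=2 ⌊815/354⌋=2 ⌊904/354⌋=2 ⌊993/354⌋=2 ⌊1082/354⌋=3
  n=10: ⌊1171/354⌋=3
s_n = t_(n+1) − t_n for n = 0 … 9 gives
prefix = 1000100010
slide a length-3 window over [0..2] … [7..9] (8 windows); first occurrence of each distinct factor:
  [  0..  2] 100
  [  1..  3] 000
  [  2..  4] 001
  [  3..  5] 010
  (the other 4 windows repeat one of these)
distinct factors: {000, 001, 010, 100}
count = 4  (Sturmian bound for length 3 is 4)


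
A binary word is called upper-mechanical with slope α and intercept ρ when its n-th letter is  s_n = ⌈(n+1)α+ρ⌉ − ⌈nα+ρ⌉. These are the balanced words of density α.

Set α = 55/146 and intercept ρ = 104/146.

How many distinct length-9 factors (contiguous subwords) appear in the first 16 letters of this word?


8

t_n = ⌈(n·55+104)/146⌉ for n = 0 … 16:
  n=0…9: ⌈104/146⌉=1 ⌈159/146⌉=2 ⌈214/146⌉=2 ⌈269/146⌉=2 ⌈324/146⌉=3 ⌈379/146⌉=3 ⌈434/146⌉=3 ⌈489/146⌉=4 ⌈544/146⌉=4 ⌈599/146⌉=5
  n=10…16: ⌈654/146⌉=5 ⌈709/146⌉=5 ⌈764/146⌉=6 ⌈819/146⌉=6 ⌈874/146⌉=6 ⌈929/146⌉=7 ⌈984/146⌉=7
s_n = t_(n+1) − t_n for n = 0 … 15 gives
prefix = 1001001010010010
slide a length-9 window over [0..8] … [7..15] (8 windows); first occurrence of each distinct factor:
  [  0..  8] 100100101
  [  1..  9] 001001010
  [  2.. 10] 010010100
  [  3.. 11] 100101001
  [  4.. 12] 001010010
  [  5.. 13] 010100100
  [  6.. 14] 101001001
  [  7.. 15] 010010010
distinct factors: {001001010, 001010010, 010010010, 010010100, 010100100, 100100101, 100101001, 101001001}
count = 8  (Sturmian bound for length 9 is 10)


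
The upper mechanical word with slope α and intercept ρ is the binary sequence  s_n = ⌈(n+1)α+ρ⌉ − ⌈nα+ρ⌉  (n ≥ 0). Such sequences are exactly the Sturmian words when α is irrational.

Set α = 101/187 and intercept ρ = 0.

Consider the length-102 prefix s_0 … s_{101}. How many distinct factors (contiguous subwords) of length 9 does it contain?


10

t_n = ⌈(n·101)/187⌉ for n = 0 … 102:
  n=0…9: ⌈0/187⌉=0 ⌈101/187⌉=1 ⌈202/187⌉=2 ⌈303/187⌉=2 ⌈404/187⌉=3 ⌈505/187⌉=3 ⌈606/187⌉=4 ⌈707/187⌉=4 ⌈808/187⌉=5 ⌈909/187⌉=5
  n=10…19: ⌈1010/187⌉=6 ⌈1111/187⌉=6 ⌈1212/187⌉=7 ⌈1313/187⌉=8 ⌈1414/187⌉=8 ⌈1515/187⌉=9 ⌈1616/187⌉=9 ⌈1717/187⌉=10 ⌈1818/187⌉=10 ⌈1919/187⌉=11
  n=20…29: ⌈2020/187⌉=11 ⌈2121/187⌉=12 ⌈2222/187⌉=12 ⌈2323/187⌉=13 ⌈2424/187⌉=13 ⌈2525/187⌉=14 ⌈2626/187⌉=15 ⌈2727/187⌉=15 ⌈2828/187⌉=16 ⌈2929/187⌉=16
  n=30…39: ⌈3030/187⌉=17 ⌈3131/187⌉=17 ⌈3232/187⌉=18 ⌈3333/187⌉=18 ⌈3434/187⌉=19 ⌈3535/187⌉=19 ⌈3636/187⌉=20 ⌈3737/187⌉=20 ⌈3838/187⌉=21 ⌈3939/187⌉=22
  n=40…49: ⌈4040/187⌉=22 ⌈4141/187⌉=23 ⌈4242/187⌉=23 ⌈4343/187⌉=24 ⌈4444/187⌉=24 ⌈4545/187⌉=25 ⌈4646/187⌉=25 ⌈4747/187⌉=26 ⌈4848/187⌉=26 ⌈4949/187⌉=27
  n=50…59: ⌈5050/187⌉=28 ⌈5151/187⌉=28 ⌈5252/187⌉=29 ⌈5353/187⌉=29 ⌈5454/187⌉=30 ⌈5555/187⌉=30 ⌈5656/187⌉=31 ⌈5757/187⌉=31 ⌈5858/187⌉=32 ⌈5959/187⌉=32
  n=60…69: ⌈6060/187⌉=33 ⌈6161/187⌉=33 ⌈6262/187⌉=34 ⌈6363/187⌉=35 ⌈6464/187⌉=35 ⌈6565/187⌉=36 ⌈6666/187⌉=36 ⌈6767/187⌉=37 ⌈6868/187⌉=37 ⌈6969/187⌉=38
  n=70…79: ⌈7070/187⌉=38 ⌈7171/187⌉=39 ⌈7272/187⌉=39 ⌈7373/187⌉=40 ⌈7474/187⌉=40 ⌈7575/187⌉=41 ⌈7676/187⌉=42 ⌈7777/187⌉=42 ⌈7878/187⌉=43 ⌈7979/187⌉=43
  n=80…89: ⌈8080/187⌉=44 ⌈8181/187⌉=44 ⌈8282/187⌉=45 ⌈8383/187⌉=45 ⌈8484/187⌉=46 ⌈8585/187⌉=46 ⌈8686/187⌉=47 ⌈8787/187⌉=47 ⌈8888/187⌉=48 ⌈8989/187⌉=49
  n=90…99: ⌈9090/187⌉=49 ⌈9191/187⌉=50 ⌈9292/187⌉=50 ⌈9393/187⌉=51 ⌈9494/187⌉=51 ⌈9595/187⌉=52 ⌈9696/187⌉=52 ⌈9797/187⌉=53 ⌈9898/187⌉=53 ⌈9999/187⌉=54
  n=100…102: ⌈10100/187⌉=55 ⌈10201/187⌉=55 ⌈10302/187⌉=56
s_n = t_(n+1) − t_n for n = 0 … 101 gives
prefix = 110101010101101010101010110101010101011010101010110101010101011010101010101101010101010110101010101101
slide a length-9 window over [0..8] … [93..101] (94 windows); first occurrence of each distinct factor:
  [  0..  8] 110101010
  [  1..  9] 101010101
  [  2.. 10] 010101010
  [  4.. 12] 010101011
  [  5.. 13] 101010110
  [  6.. 14] 010101101
  [  7.. 15] 101011010
  [  8.. 16] 010110101
  [  9.. 17] 101101010
  [ 10.. 18] 011010101
  (the other 84 windows repeat one of these)
distinct factors: {010101010, 010101011, 010101101, 010110101, 011010101, 101010101, 101010110, 101011010, 101101010, 110101010}
count = 10  (Sturmian bound for length 9 is 10)


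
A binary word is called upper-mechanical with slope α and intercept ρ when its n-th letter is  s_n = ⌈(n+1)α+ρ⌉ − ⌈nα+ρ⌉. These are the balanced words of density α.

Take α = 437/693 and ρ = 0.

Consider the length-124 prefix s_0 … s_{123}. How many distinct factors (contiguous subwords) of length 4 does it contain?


t_n = ⌈(n·437)/693⌉ for n = 0 … 124:
  n=0…9: ⌈0/693⌉=0 ⌈437/693⌉=1 ⌈874/693⌉=2 ⌈1311/693⌉=2 ⌈1748/693⌉=3 ⌈2185/693⌉=4 ⌈2622/693⌉=4 ⌈3059/693⌉=5 ⌈3496/693⌉=6 ⌈3933/693⌉=6
  n=10…19: ⌈4370/693⌉=7 ⌈4807/693⌉=7 ⌈5244/693⌉=8 ⌈5681/693⌉=9 ⌈6118/693⌉=9 ⌈6555/693⌉=10 ⌈6992/693⌉=11 ⌈7429/693⌉=11 ⌈7866/693⌉=12 ⌈8303/693⌉=12
  n=20…29: ⌈8740/693⌉=13 ⌈9177/693⌉=14 ⌈9614/693⌉=14 ⌈10051/693⌉=15 ⌈10488/693⌉=16 ⌈10925/693⌉=16 ⌈11362/693⌉=17 ⌈11799/693⌉=18 ⌈12236/693⌉=18 ⌈12673/693⌉=19
  n=30…39: ⌈13110/693⌉=19 ⌈13547/693⌉=20 ⌈13984/693⌉=21 ⌈14421/693⌉=21 ⌈14858/693⌉=22 ⌈15295/693⌉=23 ⌈15732/693⌉=23 ⌈16169/693⌉=24 ⌈16606/693⌉=24 ⌈17043/693⌉=25
  n=40…49: ⌈17480/693⌉=26 ⌈17917/693⌉=26 ⌈18354/693⌉=27 ⌈18791/693⌉=28 ⌈19228/693⌉=28 ⌈19665/693⌉=29 ⌈20102/693⌉=30 ⌈20539/693⌉=30 ⌈20976/693⌉=31 ⌈21413/693⌉=31
  n=50…59: ⌈21850/693⌉=32 ⌈22287/693⌉=33 ⌈22724/693⌉=33 ⌈23161/693⌉=34 ⌈23598/693⌉=35 ⌈24035/693⌉=35 ⌈24472/693⌉=36 ⌈24909/693⌉=36 ⌈25346/693⌉=37 ⌈25783/693⌉=38
  n=60…69: ⌈26220/693⌉=38 ⌈26657/693⌉=39 ⌈27094/693⌉=40 ⌈27531/693⌉=40 ⌈27968/693⌉=41 ⌈28405/693⌉=41 ⌈28842/693⌉=42 ⌈29279/693⌉=43 ⌈29716/693⌉=43 ⌈30153/693⌉=44
  n=70…79: ⌈30590/693⌉=45 ⌈31027/693⌉=45 ⌈31464/693⌉=46 ⌈31901/693⌉=47 ⌈32338/693⌉=47 ⌈32775/693⌉=48 ⌈33212/693⌉=48 ⌈33649/693⌉=49 ⌈34086/693⌉=50 ⌈34523/693⌉=50
  n=80…89: ⌈34960/693⌉=51 ⌈35397/693⌉=52 ⌈35834/693⌉=52 ⌈36271/693⌉=53 ⌈36708/693⌉=53 ⌈37145/693⌉=54 ⌈37582/693⌉=55 ⌈38019/693⌉=55 ⌈38456/693⌉=56 ⌈38893/693⌉=57
  n=90…99: ⌈39330/693⌉=57 ⌈39767/693⌉=58 ⌈40204/693⌉=59 ⌈40641/693⌉=59 ⌈41078/693⌉=60 ⌈41515/693⌉=60 ⌈41952/693⌉=61 ⌈42389/693⌉=62 ⌈42826/693⌉=62 ⌈43263/693⌉=63
  n=100…109: ⌈43700/693⌉=64 ⌈44137/693⌉=64 ⌈44574/693⌉=65 ⌈45011/693⌉=65 ⌈45448/693⌉=66 ⌈45885/693⌉=67 ⌈46322/693⌉=67 ⌈46759/693⌉=68 ⌈47196/693⌉=69 ⌈47633/693⌉=69
  n=110…119: ⌈48070/693⌉=70 ⌈48507/693⌉=70 ⌈48944/693⌉=71 ⌈49381/693⌉=72 ⌈49818/693⌉=72 ⌈50255/693⌉=73 ⌈50692/693⌉=74 ⌈51129/693⌉=74 ⌈51566/693⌉=75 ⌈52003/693⌉=76
  n=120…124: ⌈52440/693⌉=76 ⌈52877/693⌉=77 ⌈53314/693⌉=77 ⌈53751/693⌉=78 ⌈54188/693⌉=79
s_n = t_(n+1) − t_n for n = 0 … 123 gives
prefix = 1101101101011011010110110110101101101011011011010110110101101101011011011010110110101101101101011011010110110101101101101011
slide a length-4 window over [0..3] … [120..123] (121 windows); first occurrence of each distinct factor:
  [  0..  3] 1101
  [  1..  4] 1011
  [  2..  5] 0110
  [  7.. 10] 1010
  [  8.. 11] 0101
  (the other 116 windows repeat one of these)
distinct factors: {0101, 0110, 1010, 1011, 1101}
count = 5  (Sturmian bound for length 4 is 5)

5


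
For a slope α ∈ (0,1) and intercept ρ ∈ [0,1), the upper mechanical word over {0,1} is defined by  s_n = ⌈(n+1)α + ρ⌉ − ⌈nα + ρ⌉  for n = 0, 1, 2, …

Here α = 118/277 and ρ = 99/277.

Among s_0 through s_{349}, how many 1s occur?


#1s = Σ_{n=0}^{349} s_n = Σ_{n=0}^{349} (⌈(n+1)α+ρ⌉ − ⌈nα+ρ⌉)
the sum telescopes: every ⌈nα+ρ⌉ with 0 < n < 350 appears once with + and once with −, leaving ⌈350α+ρ⌉ − ⌈0·α+ρ⌉
350α + ρ = (350·118 + 99) / 277 = 41399/277
ρ = 99/277
⌈41399/277⌉ = 150,  ⌈99/277⌉ = 1
#1s = 150 − 1 = 149

149


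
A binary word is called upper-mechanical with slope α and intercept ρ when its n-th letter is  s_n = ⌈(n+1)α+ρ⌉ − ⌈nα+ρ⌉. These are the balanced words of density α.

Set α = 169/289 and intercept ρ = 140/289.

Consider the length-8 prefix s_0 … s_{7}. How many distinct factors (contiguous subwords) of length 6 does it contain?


3

t_n = ⌈(n·169+140)/289⌉ for n = 0 … 8:
  n=0…8: ⌈140/289⌉=1 ⌈309/289⌉=2 ⌈478/289⌉=2 ⌈647/289⌉=3 ⌈816/289⌉=3 ⌈985/289⌉=4 ⌈1154/289⌉=4 ⌈1323/289⌉=5 ⌈1492/289⌉=6
s_n = t_(n+1) − t_n for n = 0 … 7 gives
prefix = 10101011
slide a length-6 window over [0..5] … [2..7] (3 windows); first occurrence of each distinct factor:
  [  0..  5] 101010
  [  1..  6] 010101
  [  2..  7] 101011
distinct factors: {010101, 101010, 101011}
count = 3  (Sturmian bound for length 6 is 7)


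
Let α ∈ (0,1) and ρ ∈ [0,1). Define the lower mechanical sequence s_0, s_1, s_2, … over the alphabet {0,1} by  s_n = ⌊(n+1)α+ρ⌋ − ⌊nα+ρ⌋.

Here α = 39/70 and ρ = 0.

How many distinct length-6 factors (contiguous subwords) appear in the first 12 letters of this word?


6

t_n = ⌊(n·39)/70⌋ for n = 0 … 12:
  n=0…9: ⌊0/70⌋=0 ⌊39/70⌋=0 ⌊78/70⌋=1 ⌊117/70⌋=1 ⌊156/70⌋=2 ⌊195/70⌋=2 ⌊234/70⌋=3 ⌊273/70⌋=3 ⌊312/70⌋=4 ⌊351/70⌋=5
  n=10…12: ⌊390/70⌋=5 ⌊429/70⌋=6 ⌊468/70⌋=6
s_n = t_(n+1) − t_n for n = 0 … 11 gives
prefix = 010101011010
slide a length-6 window over [0..5] … [6..11] (7 windows); first occurrence of each distinct factor:
  [  0..  5] 010101
  [  1..  6] 101010
  [  3..  8] 101011
  [  4..  9] 010110
  [  5.. 10] 101101
  [  6.. 11] 011010
  (the other 1 window repeats one of these)
distinct factors: {010101, 010110, 011010, 101010, 101011, 101101}
count = 6  (Sturmian bound for length 6 is 7)


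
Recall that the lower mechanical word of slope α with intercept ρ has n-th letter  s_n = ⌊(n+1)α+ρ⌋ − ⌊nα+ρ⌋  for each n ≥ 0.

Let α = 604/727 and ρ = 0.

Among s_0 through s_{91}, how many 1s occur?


76

#1s = Σ_{n=0}^{91} s_n = Σ_{n=0}^{91} (⌊(n+1)α+ρ⌋ − ⌊nα+ρ⌋)
the sum telescopes: every ⌊nα+ρ⌋ with 0 < n < 92 appears once with + and once with −, leaving ⌊92α+ρ⌋ − ⌊0·α+ρ⌋
92α + ρ = (92·604) / 727 = 55568/727
ρ = 0/727
⌊55568/727⌋ = 76,  ⌊0/727⌋ = 0
#1s = 76 − 0 = 76


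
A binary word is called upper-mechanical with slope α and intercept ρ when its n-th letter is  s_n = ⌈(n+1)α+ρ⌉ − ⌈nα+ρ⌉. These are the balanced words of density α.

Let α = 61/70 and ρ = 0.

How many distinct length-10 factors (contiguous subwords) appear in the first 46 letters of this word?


11

t_n = ⌈(n·61)/70⌉ for n = 0 … 46:
  n=0…9: ⌈0/70⌉=0 ⌈61/70⌉=1 ⌈122/70⌉=2 ⌈183/70⌉=3 ⌈244/70⌉=4 ⌈305/70⌉=5 ⌈366/70⌉=6 ⌈427/70⌉=7 ⌈488/70⌉=7 ⌈549/70⌉=8
  n=10…19: ⌈610/70⌉=9 ⌈671/70⌉=10 ⌈732/70⌉=11 ⌈793/70⌉=12 ⌈854/70⌉=13 ⌈915/70⌉=14 ⌈976/70⌉=14 ⌈1037/70⌉=15 ⌈1098/70⌉=16 ⌈1159/70⌉=17
  n=20…29: ⌈1220/70⌉=18 ⌈1281/70⌉=19 ⌈1342/70⌉=20 ⌈1403/70⌉=21 ⌈1464/70⌉=21 ⌈1525/70⌉=22 ⌈1586/70⌉=23 ⌈1647/70⌉=24 ⌈1708/70⌉=25 ⌈1769/70⌉=26
  n=30…39: ⌈1830/70⌉=27 ⌈1891/70⌉=28 ⌈1952/70⌉=28 ⌈2013/70⌉=29 ⌈2074/70⌉=30 ⌈2135/70⌉=31 ⌈2196/70⌉=32 ⌈2257/70⌉=33 ⌈2318/70⌉=34 ⌈2379/70⌉=34
  n=40…46: ⌈2440/70⌉=35 ⌈2501/70⌉=36 ⌈2562/70⌉=37 ⌈2623/70⌉=38 ⌈2684/70⌉=39 ⌈2745/70⌉=40 ⌈2806/70⌉=41
s_n = t_(n+1) − t_n for n = 0 … 45 gives
prefix = 1111111011111110111111101111111011111101111111
slide a length-10 window over [0..9] … [36..45] (37 windows); first occurrence of each distinct factor:
  [  0..  9] 1111111011
  [  1.. 10] 1111110111
  [  2.. 11] 1111101111
  [  3.. 12] 1111011111
  [  4.. 13] 1110111111
  [  5.. 14] 1101111111
  [  6.. 15] 1011111110
  [  7.. 16] 0111111101
  [ 29.. 38] 1101111110
  [ 30.. 39] 1011111101
  [ 31.. 40] 0111111011
  (the other 26 windows repeat one of these)
distinct factors: {0111111011, 0111111101, 1011111101, 1011111110, 1101111110, 1101111111, 1110111111, 1111011111, 1111101111, 1111110111, 1111111011}
count = 11  (Sturmian bound for length 10 is 11)


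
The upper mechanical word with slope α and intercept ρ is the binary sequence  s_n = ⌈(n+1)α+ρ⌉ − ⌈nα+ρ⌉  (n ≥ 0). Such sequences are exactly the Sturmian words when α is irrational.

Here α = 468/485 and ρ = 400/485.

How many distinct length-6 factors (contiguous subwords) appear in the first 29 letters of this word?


t_n = ⌈(n·468+400)/485⌉ for n = 0 … 29:
  n=0…9: ⌈400/485⌉=1 ⌈868/485⌉=2 ⌈1336/485⌉=3 ⌈1804/485⌉=4 ⌈2272/485⌉=5 ⌈2740/485⌉=6 ⌈3208/485⌉=7 ⌈3676/485⌉=8 ⌈4144/485⌉=9 ⌈4612/485⌉=10
  n=10…19: ⌈5080/485⌉=11 ⌈5548/485⌉=12 ⌈6016/485⌉=13 ⌈6484/485⌉=14 ⌈6952/485⌉=15 ⌈7420/485⌉=16 ⌈7888/485⌉=17 ⌈8356/485⌉=18 ⌈8824/485⌉=19 ⌈9292/485⌉=20
  n=20…29: ⌈9760/485⌉=21 ⌈10228/485⌉=22 ⌈10696/485⌉=23 ⌈11164/485⌉=24 ⌈11632/485⌉=24 ⌈12100/485⌉=25 ⌈12568/485⌉=26 ⌈13036/485⌉=27 ⌈13504/485⌉=28 ⌈13972/485⌉=29
s_n = t_(n+1) − t_n for n = 0 … 28 gives
prefix = 11111111111111111111111011111
slide a length-6 window over [0..5] … [23..28] (24 windows); first occurrence of each distinct factor:
  [  0..  5] 111111
  [ 18.. 23] 111110
  [ 19.. 24] 111101
  [ 20.. 25] 111011
  [ 21.. 26] 110111
  [ 22.. 27] 101111
  [ 23.. 28] 011111
  (the other 17 windows repeat one of these)
distinct factors: {011111, 101111, 110111, 111011, 111101, 111110, 111111}
count = 7  (Sturmian bound for length 6 is 7)

7


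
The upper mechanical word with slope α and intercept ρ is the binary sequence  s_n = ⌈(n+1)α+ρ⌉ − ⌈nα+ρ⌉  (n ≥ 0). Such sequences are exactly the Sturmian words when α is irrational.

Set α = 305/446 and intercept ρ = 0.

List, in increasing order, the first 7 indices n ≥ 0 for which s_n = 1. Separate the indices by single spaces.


n=0: ⌈305/446⌉−⌈0/446⌉ = 1−0 = 1  ← one
n=1: ⌈610/446⌉−⌈305/446⌉ = 2−1 = 1  ← one
n=2: ⌈915/446⌉−⌈610/446⌉ = 3−2 = 1  ← one
n=3: ⌈1220/446⌉−⌈915/446⌉ = 3−3 = 0
n=4: ⌈1525/446⌉−⌈1220/446⌉ = 4−3 = 1  ← one
n=5: ⌈1830/446⌉−⌈1525/446⌉ = 5−4 = 1  ← one
n=6: ⌈2135/446⌉−⌈1830/446⌉ = 5−5 = 0
n=7: ⌈2440/446⌉−⌈2135/446⌉ = 6−5 = 1  ← one
n=8: ⌈2745/446⌉−⌈2440/446⌉ = 7−6 = 1  ← one
positions of the first 7 ones: 0 1 2 4 5 7 8

0 1 2 4 5 7 8


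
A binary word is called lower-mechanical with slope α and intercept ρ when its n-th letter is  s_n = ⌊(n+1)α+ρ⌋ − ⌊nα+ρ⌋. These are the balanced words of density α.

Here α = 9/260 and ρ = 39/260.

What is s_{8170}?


0

(n+1)α + ρ = (8171·9 + 39) / 260 = 73578/260
nα + ρ     = (8170·9 + 39) / 260 = 73569/260
⌊73578/260⌋ = 282,  ⌊73569/260⌋ = 282
s_{8170} = 282 − 282 = 0


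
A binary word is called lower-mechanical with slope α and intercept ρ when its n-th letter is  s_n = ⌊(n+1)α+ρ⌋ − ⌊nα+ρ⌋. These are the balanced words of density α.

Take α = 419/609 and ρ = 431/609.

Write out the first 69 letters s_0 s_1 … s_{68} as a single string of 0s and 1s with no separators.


n=0: ⌊(1·419+431)/609⌋ − ⌊(0·419+431)/609⌋ = ⌊850/609⌋ − ⌊431/609⌋ = 1 − 0 = 1
n=1: ⌊(2·419+431)/609⌋ − ⌊(1·419+431)/609⌋ = ⌊1269/609⌋ − ⌊850/609⌋ = 2 − 1 = 1
n=2: ⌊(3·419+431)/609⌋ − ⌊(2·419+431)/609⌋ = ⌊1688/609⌋ − ⌊1269/609⌋ = 2 − 2 = 0
n=3: ⌊(4·419+431)/609⌋ − ⌊(3·419+431)/609⌋ = ⌊2107/609⌋ − ⌊1688/609⌋ = 3 − 2 = 1
n=4: ⌊(5·419+431)/609⌋ − ⌊(4·419+431)/609⌋ = ⌊2526/609⌋ − ⌊2107/609⌋ = 4 − 3 = 1
n=5: ⌊(6·419+431)/609⌋ − ⌊(5·419+431)/609⌋ = ⌊2945/609⌋ − ⌊2526/609⌋ = 4 − 4 = 0
n=6: ⌊(7·419+431)/609⌋ − ⌊(6·419+431)/609⌋ = ⌊3364/609⌋ − ⌊2945/609⌋ = 5 − 4 = 1
n=7: ⌊(8·419+431)/609⌋ − ⌊(7·419+431)/609⌋ = ⌊3783/609⌋ − ⌊3364/609⌋ = 6 − 5 = 1
n=8: ⌊(9·419+431)/609⌋ − ⌊(8·419+431)/609⌋ = ⌊4202/609⌋ − ⌊3783/609⌋ = 6 − 6 = 0
n=9: ⌊(10·419+431)/609⌋ − ⌊(9·419+431)/609⌋ = ⌊4621/609⌋ − ⌊4202/609⌋ = 7 − 6 = 1
n=10: ⌊(11·419+431)/609⌋ − ⌊(10·419+431)/609⌋ = ⌊5040/609⌋ − ⌊4621/609⌋ = 8 − 7 = 1
n=11: ⌊(12·419+431)/609⌋ − ⌊(11·419+431)/609⌋ = ⌊5459/609⌋ − ⌊5040/609⌋ = 8 − 8 = 0
n=12: ⌊(13·419+431)/609⌋ − ⌊(12·419+431)/609⌋ = ⌊5878/609⌋ − ⌊5459/609⌋ = 9 − 8 = 1
n=13: ⌊(14·419+431)/609⌋ − ⌊(13·419+431)/609⌋ = ⌊6297/609⌋ − ⌊5878/609⌋ = 10 − 9 = 1
n=14: ⌊(15·419+431)/609⌋ − ⌊(14·419+431)/609⌋ = ⌊6716/609⌋ − ⌊6297/609⌋ = 11 − 10 = 1
n=15: ⌊(16·419+431)/609⌋ − ⌊(15·419+431)/609⌋ = ⌊7135/609⌋ − ⌊6716/609⌋ = 11 − 11 = 0
n=16: ⌊(17·419+431)/609⌋ − ⌊(16·419+431)/609⌋ = ⌊7554/609⌋ − ⌊7135/609⌋ = 12 − 11 = 1
n=17: ⌊(18·419+431)/609⌋ − ⌊(17·419+431)/609⌋ = ⌊7973/609⌋ − ⌊7554/609⌋ = 13 − 12 = 1
n=18: ⌊(19·419+431)/609⌋ − ⌊(18·419+431)/609⌋ = ⌊8392/609⌋ − ⌊7973/609⌋ = 13 − 13 = 0
n=19: ⌊(20·419+431)/609⌋ − ⌊(19·419+431)/609⌋ = ⌊8811/609⌋ − ⌊8392/609⌋ = 14 − 13 = 1
n=20: ⌊(21·419+431)/609⌋ − ⌊(20·419+431)/609⌋ = ⌊9230/609⌋ − ⌊8811/609⌋ = 15 − 14 = 1
n=21: ⌊(22·419+431)/609⌋ − ⌊(21·419+431)/609⌋ = ⌊9649/609⌋ − ⌊9230/609⌋ = 15 − 15 = 0
n=22: ⌊(23·419+431)/609⌋ − ⌊(22·419+431)/609⌋ = ⌊10068/609⌋ − ⌊9649/609⌋ = 16 − 15 = 1
n=23: ⌊(24·419+431)/609⌋ − ⌊(23·419+431)/609⌋ = ⌊10487/609⌋ − ⌊10068/609⌋ = 17 − 16 = 1
n=24: ⌊(25·419+431)/609⌋ − ⌊(24·419+431)/609⌋ = ⌊10906/609⌋ − ⌊10487/609⌋ = 17 − 17 = 0
n=25: ⌊(26·419+431)/609⌋ − ⌊(25·419+431)/609⌋ = ⌊11325/609⌋ − ⌊10906/609⌋ = 18 − 17 = 1
n=26: ⌊(27·419+431)/609⌋ − ⌊(26·419+431)/609⌋ = ⌊11744/609⌋ − ⌊11325/609⌋ = 19 − 18 = 1
n=27: ⌊(28·419+431)/609⌋ − ⌊(27·419+431)/609⌋ = ⌊12163/609⌋ − ⌊11744/609⌋ = 19 − 19 = 0
n=28: ⌊(29·419+431)/609⌋ − ⌊(28·419+431)/609⌋ = ⌊12582/609⌋ − ⌊12163/609⌋ = 20 − 19 = 1
n=29: ⌊(30·419+431)/609⌋ − ⌊(29·419+431)/609⌋ = ⌊13001/609⌋ − ⌊12582/609⌋ = 21 − 20 = 1
n=30: ⌊(31·419+431)/609⌋ − ⌊(30·419+431)/609⌋ = ⌊13420/609⌋ − ⌊13001/609⌋ = 22 − 21 = 1
n=31: ⌊(32·419+431)/609⌋ − ⌊(31·419+431)/609⌋ = ⌊13839/609⌋ − ⌊13420/609⌋ = 22 − 22 = 0
n=32: ⌊(33·419+431)/609⌋ − ⌊(32·419+431)/609⌋ = ⌊14258/609⌋ − ⌊13839/609⌋ = 23 − 22 = 1
n=33: ⌊(34·419+431)/609⌋ − ⌊(33·419+431)/609⌋ = ⌊14677/609⌋ − ⌊14258/609⌋ = 24 − 23 = 1
n=34: ⌊(35·419+431)/609⌋ − ⌊(34·419+431)/609⌋ = ⌊15096/609⌋ − ⌊14677/609⌋ = 24 − 24 = 0
n=35: ⌊(36·419+431)/609⌋ − ⌊(35·419+431)/609⌋ = ⌊15515/609⌋ − ⌊15096/609⌋ = 25 − 24 = 1
n=36: ⌊(37·419+431)/609⌋ − ⌊(36·419+431)/609⌋ = ⌊15934/609⌋ − ⌊15515/609⌋ = 26 − 25 = 1
n=37: ⌊(38·419+431)/609⌋ − ⌊(37·419+431)/609⌋ = ⌊16353/609⌋ − ⌊15934/609⌋ = 26 − 26 = 0
n=38: ⌊(39·419+431)/609⌋ − ⌊(38·419+431)/609⌋ = ⌊16772/609⌋ − ⌊16353/609⌋ = 27 − 26 = 1
n=39: ⌊(40·419+431)/609⌋ − ⌊(39·419+431)/609⌋ = ⌊17191/609⌋ − ⌊16772/609⌋ = 28 − 27 = 1
n=40: ⌊(41·419+431)/609⌋ − ⌊(40·419+431)/609⌋ = ⌊17610/609⌋ − ⌊17191/609⌋ = 28 − 28 = 0
n=41: ⌊(42·419+431)/609⌋ − ⌊(41·419+431)/609⌋ = ⌊18029/609⌋ − ⌊17610/609⌋ = 29 − 28 = 1
n=42: ⌊(43·419+431)/609⌋ − ⌊(42·419+431)/609⌋ = ⌊18448/609⌋ − ⌊18029/609⌋ = 30 − 29 = 1
n=43: ⌊(44·419+431)/609⌋ − ⌊(43·419+431)/609⌋ = ⌊18867/609⌋ − ⌊18448/609⌋ = 30 − 30 = 0
n=44: ⌊(45·419+431)/609⌋ − ⌊(44·419+431)/609⌋ = ⌊19286/609⌋ − ⌊18867/609⌋ = 31 − 30 = 1
n=45: ⌊(46·419+431)/609⌋ − ⌊(45·419+431)/609⌋ = ⌊19705/609⌋ − ⌊19286/609⌋ = 32 − 31 = 1
n=46: ⌊(47·419+431)/609⌋ − ⌊(46·419+431)/609⌋ = ⌊20124/609⌋ − ⌊19705/609⌋ = 33 − 32 = 1
n=47: ⌊(48·419+431)/609⌋ − ⌊(47·419+431)/609⌋ = ⌊20543/609⌋ − ⌊20124/609⌋ = 33 − 33 = 0
n=48: ⌊(49·419+431)/609⌋ − ⌊(48·419+431)/609⌋ = ⌊20962/609⌋ − ⌊20543/609⌋ = 34 − 33 = 1
n=49: ⌊(50·419+431)/609⌋ − ⌊(49·419+431)/609⌋ = ⌊21381/609⌋ − ⌊20962/609⌋ = 35 − 34 = 1
n=50: ⌊(51·419+431)/609⌋ − ⌊(50·419+431)/609⌋ = ⌊21800/609⌋ − ⌊21381/609⌋ = 35 − 35 = 0
n=51: ⌊(52·419+431)/609⌋ − ⌊(51·419+431)/609⌋ = ⌊22219/609⌋ − ⌊21800/609⌋ = 36 − 35 = 1
n=52: ⌊(53·419+431)/609⌋ − ⌊(52·419+431)/609⌋ = ⌊22638/609⌋ − ⌊22219/609⌋ = 37 − 36 = 1
n=53: ⌊(54·419+431)/609⌋ − ⌊(53·419+431)/609⌋ = ⌊23057/609⌋ − ⌊22638/609⌋ = 37 − 37 = 0
n=54: ⌊(55·419+431)/609⌋ − ⌊(54·419+431)/609⌋ = ⌊23476/609⌋ − ⌊23057/609⌋ = 38 − 37 = 1
n=55: ⌊(56·419+431)/609⌋ − ⌊(55·419+431)/609⌋ = ⌊23895/609⌋ − ⌊23476/609⌋ = 39 − 38 = 1
n=56: ⌊(57·419+431)/609⌋ − ⌊(56·419+431)/609⌋ = ⌊24314/609⌋ − ⌊23895/609⌋ = 39 − 39 = 0
n=57: ⌊(58·419+431)/609⌋ − ⌊(57·419+431)/609⌋ = ⌊24733/609⌋ − ⌊24314/609⌋ = 40 − 39 = 1
n=58: ⌊(59·419+431)/609⌋ − ⌊(58·419+431)/609⌋ = ⌊25152/609⌋ − ⌊24733/609⌋ = 41 − 40 = 1
n=59: ⌊(60·419+431)/609⌋ − ⌊(59·419+431)/609⌋ = ⌊25571/609⌋ − ⌊25152/609⌋ = 41 − 41 = 0
n=60: ⌊(61·419+431)/609⌋ − ⌊(60·419+431)/609⌋ = ⌊25990/609⌋ − ⌊25571/609⌋ = 42 − 41 = 1
n=61: ⌊(62·419+431)/609⌋ − ⌊(61·419+431)/609⌋ = ⌊26409/609⌋ − ⌊25990/609⌋ = 43 − 42 = 1
n=62: ⌊(63·419+431)/609⌋ − ⌊(62·419+431)/609⌋ = ⌊26828/609⌋ − ⌊26409/609⌋ = 44 − 43 = 1
n=63: ⌊(64·419+431)/609⌋ − ⌊(63·419+431)/609⌋ = ⌊27247/609⌋ − ⌊26828/609⌋ = 44 − 44 = 0
n=64: ⌊(65·419+431)/609⌋ − ⌊(64·419+431)/609⌋ = ⌊27666/609⌋ − ⌊27247/609⌋ = 45 − 44 = 1
n=65: ⌊(66·419+431)/609⌋ − ⌊(65·419+431)/609⌋ = ⌊28085/609⌋ − ⌊27666/609⌋ = 46 − 45 = 1
n=66: ⌊(67·419+431)/609⌋ − ⌊(66·419+431)/609⌋ = ⌊28504/609⌋ − ⌊28085/609⌋ = 46 − 46 = 0
n=67: ⌊(68·419+431)/609⌋ − ⌊(67·419+431)/609⌋ = ⌊28923/609⌋ − ⌊28504/609⌋ = 47 − 46 = 1
n=68: ⌊(69·419+431)/609⌋ − ⌊(68·419+431)/609⌋ = ⌊29342/609⌋ − ⌊28923/609⌋ = 48 − 47 = 1

110110110110111011011011011011101101101101101110110110110110111011011


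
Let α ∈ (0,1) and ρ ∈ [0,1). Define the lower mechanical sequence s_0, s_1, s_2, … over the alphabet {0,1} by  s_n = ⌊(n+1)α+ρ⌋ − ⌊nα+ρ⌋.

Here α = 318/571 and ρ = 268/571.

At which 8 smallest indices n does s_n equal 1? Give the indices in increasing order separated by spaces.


n=0: ⌊586/571⌋−⌊268/571⌋ = 1−0 = 1  ← one
n=1: ⌊904/571⌋−⌊586/571⌋ = 1−1 = 0
n=2: ⌊1222/571⌋−⌊904/571⌋ = 2−1 = 1  ← one
n=3: ⌊1540/571⌋−⌊1222/571⌋ = 2−2 = 0
n=4: ⌊1858/571⌋−⌊1540/571⌋ = 3−2 = 1  ← one
n=5: ⌊2176/571⌋−⌊1858/571⌋ = 3−3 = 0
n=6: ⌊2494/571⌋−⌊2176/571⌋ = 4−3 = 1  ← one
n=7: ⌊2812/571⌋−⌊2494/571⌋ = 4−4 = 0
n=8: ⌊3130/571⌋−⌊2812/571⌋ = 5−4 = 1  ← one
n=9: ⌊3448/571⌋−⌊3130/571⌋ = 6−5 = 1  ← one
n=10: ⌊3766/571⌋−⌊3448/571⌋ = 6−6 = 0
n=11: ⌊4084/571⌋−⌊3766/571⌋ = 7−6 = 1  ← one
n=12: ⌊4402/571⌋−⌊4084/571⌋ = 7−7 = 0
n=13: ⌊4720/571⌋−⌊4402/571⌋ = 8−7 = 1  ← one
positions of the first 8 ones: 0 2 4 6 8 9 11 13

0 2 4 6 8 9 11 13


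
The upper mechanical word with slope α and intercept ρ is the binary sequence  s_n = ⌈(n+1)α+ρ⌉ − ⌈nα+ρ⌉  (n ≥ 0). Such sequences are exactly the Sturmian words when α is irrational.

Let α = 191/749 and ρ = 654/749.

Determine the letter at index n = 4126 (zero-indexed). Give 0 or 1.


0

(n+1)α + ρ = (4127·191 + 654) / 749 = 788911/749
nα + ρ     = (4126·191 + 654) / 749 = 788720/749
⌈788911/749⌉ = 1054,  ⌈788720/749⌉ = 1054
s_{4126} = 1054 − 1054 = 0


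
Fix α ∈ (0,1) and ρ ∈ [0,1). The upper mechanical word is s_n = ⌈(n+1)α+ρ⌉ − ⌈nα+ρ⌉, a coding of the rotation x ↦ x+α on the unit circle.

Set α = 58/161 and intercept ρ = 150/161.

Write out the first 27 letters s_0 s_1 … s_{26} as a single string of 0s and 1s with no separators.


n=0: ⌈(1·58+150)/161⌉ − ⌈(0·58+150)/161⌉ = ⌈208/161⌉ − ⌈150/161⌉ = 2 − 1 = 1
n=1: ⌈(2·58+150)/161⌉ − ⌈(1·58+150)/161⌉ = ⌈266/161⌉ − ⌈208/161⌉ = 2 − 2 = 0
n=2: ⌈(3·58+150)/161⌉ − ⌈(2·58+150)/161⌉ = ⌈324/161⌉ − ⌈266/161⌉ = 3 − 2 = 1
n=3: ⌈(4·58+150)/161⌉ − ⌈(3·58+150)/161⌉ = ⌈382/161⌉ − ⌈324/161⌉ = 3 − 3 = 0
n=4: ⌈(5·58+150)/161⌉ − ⌈(4·58+150)/161⌉ = ⌈440/161⌉ − ⌈382/161⌉ = 3 − 3 = 0
n=5: ⌈(6·58+150)/161⌉ − ⌈(5·58+150)/161⌉ = ⌈498/161⌉ − ⌈440/161⌉ = 4 − 3 = 1
n=6: ⌈(7·58+150)/161⌉ − ⌈(6·58+150)/161⌉ = ⌈556/161⌉ − ⌈498/161⌉ = 4 − 4 = 0
n=7: ⌈(8·58+150)/161⌉ − ⌈(7·58+150)/161⌉ = ⌈614/161⌉ − ⌈556/161⌉ = 4 − 4 = 0
n=8: ⌈(9·58+150)/161⌉ − ⌈(8·58+150)/161⌉ = ⌈672/161⌉ − ⌈614/161⌉ = 5 − 4 = 1
n=9: ⌈(10·58+150)/161⌉ − ⌈(9·58+150)/161⌉ = ⌈730/161⌉ − ⌈672/161⌉ = 5 − 5 = 0
n=10: ⌈(11·58+150)/161⌉ − ⌈(10·58+150)/161⌉ = ⌈788/161⌉ − ⌈730/161⌉ = 5 − 5 = 0
n=11: ⌈(12·58+150)/161⌉ − ⌈(11·58+150)/161⌉ = ⌈846/161⌉ − ⌈788/161⌉ = 6 − 5 = 1
n=12: ⌈(13·58+150)/161⌉ − ⌈(12·58+150)/161⌉ = ⌈904/161⌉ − ⌈846/161⌉ = 6 − 6 = 0
n=13: ⌈(14·58+150)/161⌉ − ⌈(13·58+150)/161⌉ = ⌈962/161⌉ − ⌈904/161⌉ = 6 − 6 = 0
n=14: ⌈(15·58+150)/161⌉ − ⌈(14·58+150)/161⌉ = ⌈1020/161⌉ − ⌈962/161⌉ = 7 − 6 = 1
n=15: ⌈(16·58+150)/161⌉ − ⌈(15·58+150)/161⌉ = ⌈1078/161⌉ − ⌈1020/161⌉ = 7 − 7 = 0
n=16: ⌈(17·58+150)/161⌉ − ⌈(16·58+150)/161⌉ = ⌈1136/161⌉ − ⌈1078/161⌉ = 8 − 7 = 1
n=17: ⌈(18·58+150)/161⌉ − ⌈(17·58+150)/161⌉ = ⌈1194/161⌉ − ⌈1136/161⌉ = 8 − 8 = 0
n=18: ⌈(19·58+150)/161⌉ − ⌈(18·58+150)/161⌉ = ⌈1252/161⌉ − ⌈1194/161⌉ = 8 − 8 = 0
n=19: ⌈(20·58+150)/161⌉ − ⌈(19·58+150)/161⌉ = ⌈1310/161⌉ − ⌈1252/161⌉ = 9 − 8 = 1
n=20: ⌈(21·58+150)/161⌉ − ⌈(20·58+150)/161⌉ = ⌈1368/161⌉ − ⌈1310/161⌉ = 9 − 9 = 0
n=21: ⌈(22·58+150)/161⌉ − ⌈(21·58+150)/161⌉ = ⌈1426/161⌉ − ⌈1368/161⌉ = 9 − 9 = 0
n=22: ⌈(23·58+150)/161⌉ − ⌈(22·58+150)/161⌉ = ⌈1484/161⌉ − ⌈1426/161⌉ = 10 − 9 = 1
n=23: ⌈(24·58+150)/161⌉ − ⌈(23·58+150)/161⌉ = ⌈1542/161⌉ − ⌈1484/161⌉ = 10 − 10 = 0
n=24: ⌈(25·58+150)/161⌉ − ⌈(24·58+150)/161⌉ = ⌈1600/161⌉ − ⌈1542/161⌉ = 10 − 10 = 0
n=25: ⌈(26·58+150)/161⌉ − ⌈(25·58+150)/161⌉ = ⌈1658/161⌉ − ⌈1600/161⌉ = 11 − 10 = 1
n=26: ⌈(27·58+150)/161⌉ − ⌈(26·58+150)/161⌉ = ⌈1716/161⌉ − ⌈1658/161⌉ = 11 − 11 = 0

101001001001001010010010010


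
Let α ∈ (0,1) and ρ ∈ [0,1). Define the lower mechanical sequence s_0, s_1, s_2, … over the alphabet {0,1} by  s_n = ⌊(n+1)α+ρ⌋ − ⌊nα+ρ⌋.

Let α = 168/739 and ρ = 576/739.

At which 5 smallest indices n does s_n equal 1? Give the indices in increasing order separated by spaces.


0 5 9 14 18

n=0: ⌊744/739⌋−⌊576/739⌋ = 1−0 = 1  ← one
n=1: ⌊912/739⌋−⌊744/739⌋ = 1−1 = 0
n=2: ⌊1080/739⌋−⌊912/739⌋ = 1−1 = 0
n=3: ⌊1248/739⌋−⌊1080/739⌋ = 1−1 = 0
n=4: ⌊1416/739⌋−⌊1248/739⌋ = 1−1 = 0
n=5: ⌊1584/739⌋−⌊1416/739⌋ = 2−1 = 1  ← one
n=6: ⌊1752/739⌋−⌊1584/739⌋ = 2−2 = 0
n=7: ⌊1920/739⌋−⌊1752/739⌋ = 2−2 = 0
n=8: ⌊2088/739⌋−⌊1920/739⌋ = 2−2 = 0
n=9: ⌊2256/739⌋−⌊2088/739⌋ = 3−2 = 1  ← one
n=10: ⌊2424/739⌋−⌊2256/739⌋ = 3−3 = 0
n=11: ⌊2592/739⌋−⌊2424/739⌋ = 3−3 = 0
n=12: ⌊2760/739⌋−⌊2592/739⌋ = 3−3 = 0
n=13: ⌊2928/739⌋−⌊2760/739⌋ = 3−3 = 0
n=14: ⌊3096/739⌋−⌊2928/739⌋ = 4−3 = 1  ← one
n=15: ⌊3264/739⌋−⌊3096/739⌋ = 4−4 = 0
n=16: ⌊3432/739⌋−⌊3264/739⌋ = 4−4 = 0
n=17: ⌊3600/739⌋−⌊3432/739⌋ = 4−4 = 0
n=18: ⌊3768/739⌋−⌊3600/739⌋ = 5−4 = 1  ← one
positions of the first 5 ones: 0 5 9 14 18


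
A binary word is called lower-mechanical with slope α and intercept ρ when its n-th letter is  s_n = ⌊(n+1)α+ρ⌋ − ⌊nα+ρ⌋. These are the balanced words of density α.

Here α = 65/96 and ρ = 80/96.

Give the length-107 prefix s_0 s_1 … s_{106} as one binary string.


n=0: ⌊(1·65+80)/96⌋ − ⌊(0·65+80)/96⌋ = ⌊145/96⌋ − ⌊80/96⌋ = 1 − 0 = 1
n=1: ⌊(2·65+80)/96⌋ − ⌊(1·65+80)/96⌋ = ⌊210/96⌋ − ⌊145/96⌋ = 2 − 1 = 1
n=2: ⌊(3·65+80)/96⌋ − ⌊(2·65+80)/96⌋ = ⌊275/96⌋ − ⌊210/96⌋ = 2 − 2 = 0
n=3: ⌊(4·65+80)/96⌋ − ⌊(3·65+80)/96⌋ = ⌊340/96⌋ − ⌊275/96⌋ = 3 − 2 = 1
n=4: ⌊(5·65+80)/96⌋ − ⌊(4·65+80)/96⌋ = ⌊405/96⌋ − ⌊340/96⌋ = 4 − 3 = 1
n=5: ⌊(6·65+80)/96⌋ − ⌊(5·65+80)/96⌋ = ⌊470/96⌋ − ⌊405/96⌋ = 4 − 4 = 0
n=6: ⌊(7·65+80)/96⌋ − ⌊(6·65+80)/96⌋ = ⌊535/96⌋ − ⌊470/96⌋ = 5 − 4 = 1
n=7: ⌊(8·65+80)/96⌋ − ⌊(7·65+80)/96⌋ = ⌊600/96⌋ − ⌊535/96⌋ = 6 − 5 = 1
n=8: ⌊(9·65+80)/96⌋ − ⌊(8·65+80)/96⌋ = ⌊665/96⌋ − ⌊600/96⌋ = 6 − 6 = 0
n=9: ⌊(10·65+80)/96⌋ − ⌊(9·65+80)/96⌋ = ⌊730/96⌋ − ⌊665/96⌋ = 7 − 6 = 1
n=10: ⌊(11·65+80)/96⌋ − ⌊(10·65+80)/96⌋ = ⌊795/96⌋ − ⌊730/96⌋ = 8 − 7 = 1
n=11: ⌊(12·65+80)/96⌋ − ⌊(11·65+80)/96⌋ = ⌊860/96⌋ − ⌊795/96⌋ = 8 − 8 = 0
n=12: ⌊(13·65+80)/96⌋ − ⌊(12·65+80)/96⌋ = ⌊925/96⌋ − ⌊860/96⌋ = 9 − 8 = 1
n=13: ⌊(14·65+80)/96⌋ − ⌊(13·65+80)/96⌋ = ⌊990/96⌋ − ⌊925/96⌋ = 10 − 9 = 1
n=14: ⌊(15·65+80)/96⌋ − ⌊(14·65+80)/96⌋ = ⌊1055/96⌋ − ⌊990/96⌋ = 10 − 10 = 0
n=15: ⌊(16·65+80)/96⌋ − ⌊(15·65+80)/96⌋ = ⌊1120/96⌋ − ⌊1055/96⌋ = 11 − 10 = 1
n=16: ⌊(17·65+80)/96⌋ − ⌊(16·65+80)/96⌋ = ⌊1185/96⌋ − ⌊1120/96⌋ = 12 − 11 = 1
n=17: ⌊(18·65+80)/96⌋ − ⌊(17·65+80)/96⌋ = ⌊1250/96⌋ − ⌊1185/96⌋ = 13 − 12 = 1
n=18: ⌊(19·65+80)/96⌋ − ⌊(18·65+80)/96⌋ = ⌊1315/96⌋ − ⌊1250/96⌋ = 13 − 13 = 0
n=19: ⌊(20·65+80)/96⌋ − ⌊(19·65+80)/96⌋ = ⌊1380/96⌋ − ⌊1315/96⌋ = 14 − 13 = 1
n=20: ⌊(21·65+80)/96⌋ − ⌊(20·65+80)/96⌋ = ⌊1445/96⌋ − ⌊1380/96⌋ = 15 − 14 = 1
n=21: ⌊(22·65+80)/96⌋ − ⌊(21·65+80)/96⌋ = ⌊1510/96⌋ − ⌊1445/96⌋ = 15 − 15 = 0
n=22: ⌊(23·65+80)/96⌋ − ⌊(22·65+80)/96⌋ = ⌊1575/96⌋ − ⌊1510/96⌋ = 16 − 15 = 1
n=23: ⌊(24·65+80)/96⌋ − ⌊(23·65+80)/96⌋ = ⌊1640/96⌋ − ⌊1575/96⌋ = 17 − 16 = 1
n=24: ⌊(25·65+80)/96⌋ − ⌊(24·65+80)/96⌋ = ⌊1705/96⌋ − ⌊1640/96⌋ = 17 − 17 = 0
n=25: ⌊(26·65+80)/96⌋ − ⌊(25·65+80)/96⌋ = ⌊1770/96⌋ − ⌊1705/96⌋ = 18 − 17 = 1
n=26: ⌊(27·65+80)/96⌋ − ⌊(26·65+80)/96⌋ = ⌊1835/96⌋ − ⌊1770/96⌋ = 19 − 18 = 1
n=27: ⌊(28·65+80)/96⌋ − ⌊(27·65+80)/96⌋ = ⌊1900/96⌋ − ⌊1835/96⌋ = 19 − 19 = 0
n=28: ⌊(29·65+80)/96⌋ − ⌊(28·65+80)/96⌋ = ⌊1965/96⌋ − ⌊1900/96⌋ = 20 − 19 = 1
n=29: ⌊(30·65+80)/96⌋ − ⌊(29·65+80)/96⌋ = ⌊2030/96⌋ − ⌊1965/96⌋ = 21 − 20 = 1
n=30: ⌊(31·65+80)/96⌋ − ⌊(30·65+80)/96⌋ = ⌊2095/96⌋ − ⌊2030/96⌋ = 21 − 21 = 0
n=31: ⌊(32·65+80)/96⌋ − ⌊(31·65+80)/96⌋ = ⌊2160/96⌋ − ⌊2095/96⌋ = 22 − 21 = 1
n=32: ⌊(33·65+80)/96⌋ − ⌊(32·65+80)/96⌋ = ⌊2225/96⌋ − ⌊2160/96⌋ = 23 − 22 = 1
n=33: ⌊(34·65+80)/96⌋ − ⌊(33·65+80)/96⌋ = ⌊2290/96⌋ − ⌊2225/96⌋ = 23 − 23 = 0
n=34: ⌊(35·65+80)/96⌋ − ⌊(34·65+80)/96⌋ = ⌊2355/96⌋ − ⌊2290/96⌋ = 24 − 23 = 1
n=35: ⌊(36·65+80)/96⌋ − ⌊(35·65+80)/96⌋ = ⌊2420/96⌋ − ⌊2355/96⌋ = 25 − 24 = 1
n=36: ⌊(37·65+80)/96⌋ − ⌊(36·65+80)/96⌋ = ⌊2485/96⌋ − ⌊2420/96⌋ = 25 − 25 = 0
n=37: ⌊(38·65+80)/96⌋ − ⌊(37·65+80)/96⌋ = ⌊2550/96⌋ − ⌊2485/96⌋ = 26 − 25 = 1
n=38: ⌊(39·65+80)/96⌋ − ⌊(38·65+80)/96⌋ = ⌊2615/96⌋ − ⌊2550/96⌋ = 27 − 26 = 1
n=39: ⌊(40·65+80)/96⌋ − ⌊(39·65+80)/96⌋ = ⌊2680/96⌋ − ⌊2615/96⌋ = 27 − 27 = 0
n=40: ⌊(41·65+80)/96⌋ − ⌊(40·65+80)/96⌋ = ⌊2745/96⌋ − ⌊2680/96⌋ = 28 − 27 = 1
n=41: ⌊(42·65+80)/96⌋ − ⌊(41·65+80)/96⌋ = ⌊2810/96⌋ − ⌊2745/96⌋ = 29 − 28 = 1
n=42: ⌊(43·65+80)/96⌋ − ⌊(42·65+80)/96⌋ = ⌊2875/96⌋ − ⌊2810/96⌋ = 29 − 29 = 0
n=43: ⌊(44·65+80)/96⌋ − ⌊(43·65+80)/96⌋ = ⌊2940/96⌋ − ⌊2875/96⌋ = 30 − 29 = 1
n=44: ⌊(45·65+80)/96⌋ − ⌊(44·65+80)/96⌋ = ⌊3005/96⌋ − ⌊2940/96⌋ = 31 − 30 = 1
n=45: ⌊(46·65+80)/96⌋ − ⌊(45·65+80)/96⌋ = ⌊3070/96⌋ − ⌊3005/96⌋ = 31 − 31 = 0
n=46: ⌊(47·65+80)/96⌋ − ⌊(46·65+80)/96⌋ = ⌊3135/96⌋ − ⌊3070/96⌋ = 32 − 31 = 1
n=47: ⌊(48·65+80)/96⌋ − ⌊(47·65+80)/96⌋ = ⌊3200/96⌋ − ⌊3135/96⌋ = 33 − 32 = 1
n=48: ⌊(49·65+80)/96⌋ − ⌊(48·65+80)/96⌋ = ⌊3265/96⌋ − ⌊3200/96⌋ = 34 − 33 = 1
n=49: ⌊(50·65+80)/96⌋ − ⌊(49·65+80)/96⌋ = ⌊3330/96⌋ − ⌊3265/96⌋ = 34 − 34 = 0
n=50: ⌊(51·65+80)/96⌋ − ⌊(50·65+80)/96⌋ = ⌊3395/96⌋ − ⌊3330/96⌋ = 35 − 34 = 1
n=51: ⌊(52·65+80)/96⌋ − ⌊(51·65+80)/96⌋ = ⌊3460/96⌋ − ⌊3395/96⌋ = 36 − 35 = 1
n=52: ⌊(53·65+80)/96⌋ − ⌊(52·65+80)/96⌋ = ⌊3525/96⌋ − ⌊3460/96⌋ = 36 − 36 = 0
n=53: ⌊(54·65+80)/96⌋ − ⌊(53·65+80)/96⌋ = ⌊3590/96⌋ − ⌊3525/96⌋ = 37 − 36 = 1
n=54: ⌊(55·65+80)/96⌋ − ⌊(54·65+80)/96⌋ = ⌊3655/96⌋ − ⌊3590/96⌋ = 38 − 37 = 1
n=55: ⌊(56·65+80)/96⌋ − ⌊(55·65+80)/96⌋ = ⌊3720/96⌋ − ⌊3655/96⌋ = 38 − 38 = 0
n=56: ⌊(57·65+80)/96⌋ − ⌊(56·65+80)/96⌋ = ⌊3785/96⌋ − ⌊3720/96⌋ = 39 − 38 = 1
n=57: ⌊(58·65+80)/96⌋ − ⌊(57·65+80)/96⌋ = ⌊3850/96⌋ − ⌊3785/96⌋ = 40 − 39 = 1
n=58: ⌊(59·65+80)/96⌋ − ⌊(58·65+80)/96⌋ = ⌊3915/96⌋ − ⌊3850/96⌋ = 40 − 40 = 0
n=59: ⌊(60·65+80)/96⌋ − ⌊(59·65+80)/96⌋ = ⌊3980/96⌋ − ⌊3915/96⌋ = 41 − 40 = 1
n=60: ⌊(61·65+80)/96⌋ − ⌊(60·65+80)/96⌋ = ⌊4045/96⌋ − ⌊3980/96⌋ = 42 − 41 = 1
n=61: ⌊(62·65+80)/96⌋ − ⌊(61·65+80)/96⌋ = ⌊4110/96⌋ − ⌊4045/96⌋ = 42 − 42 = 0
n=62: ⌊(63·65+80)/96⌋ − ⌊(62·65+80)/96⌋ = ⌊4175/96⌋ − ⌊4110/96⌋ = 43 − 42 = 1
n=63: ⌊(64·65+80)/96⌋ − ⌊(63·65+80)/96⌋ = ⌊4240/96⌋ − ⌊4175/96⌋ = 44 − 43 = 1
n=64: ⌊(65·65+80)/96⌋ − ⌊(64·65+80)/96⌋ = ⌊4305/96⌋ − ⌊4240/96⌋ = 44 − 44 = 0
n=65: ⌊(66·65+80)/96⌋ − ⌊(65·65+80)/96⌋ = ⌊4370/96⌋ − ⌊4305/96⌋ = 45 − 44 = 1
n=66: ⌊(67·65+80)/96⌋ − ⌊(66·65+80)/96⌋ = ⌊4435/96⌋ − ⌊4370/96⌋ = 46 − 45 = 1
n=67: ⌊(68·65+80)/96⌋ − ⌊(67·65+80)/96⌋ = ⌊4500/96⌋ − ⌊4435/96⌋ = 46 − 46 = 0
n=68: ⌊(69·65+80)/96⌋ − ⌊(68·65+80)/96⌋ = ⌊4565/96⌋ − ⌊4500/96⌋ = 47 − 46 = 1
n=69: ⌊(70·65+80)/96⌋ − ⌊(69·65+80)/96⌋ = ⌊4630/96⌋ − ⌊4565/96⌋ = 48 − 47 = 1
n=70: ⌊(71·65+80)/96⌋ − ⌊(70·65+80)/96⌋ = ⌊4695/96⌋ − ⌊4630/96⌋ = 48 − 48 = 0
n=71: ⌊(72·65+80)/96⌋ − ⌊(71·65+80)/96⌋ = ⌊4760/96⌋ − ⌊4695/96⌋ = 49 − 48 = 1
n=72: ⌊(73·65+80)/96⌋ − ⌊(72·65+80)/96⌋ = ⌊4825/96⌋ − ⌊4760/96⌋ = 50 − 49 = 1
n=73: ⌊(74·65+80)/96⌋ − ⌊(73·65+80)/96⌋ = ⌊4890/96⌋ − ⌊4825/96⌋ = 50 − 50 = 0
n=74: ⌊(75·65+80)/96⌋ − ⌊(74·65+80)/96⌋ = ⌊4955/96⌋ − ⌊4890/96⌋ = 51 − 50 = 1
n=75: ⌊(76·65+80)/96⌋ − ⌊(75·65+80)/96⌋ = ⌊5020/96⌋ − ⌊4955/96⌋ = 52 − 51 = 1
n=76: ⌊(77·65+80)/96⌋ − ⌊(76·65+80)/96⌋ = ⌊5085/96⌋ − ⌊5020/96⌋ = 52 − 52 = 0
n=77: ⌊(78·65+80)/96⌋ − ⌊(77·65+80)/96⌋ = ⌊5150/96⌋ − ⌊5085/96⌋ = 53 − 52 = 1
n=78: ⌊(79·65+80)/96⌋ − ⌊(78·65+80)/96⌋ = ⌊5215/96⌋ − ⌊5150/96⌋ = 54 − 53 = 1
n=79: ⌊(80·65+80)/96⌋ − ⌊(79·65+80)/96⌋ = ⌊5280/96⌋ − ⌊5215/96⌋ = 55 − 54 = 1
n=80: ⌊(81·65+80)/96⌋ − ⌊(80·65+80)/96⌋ = ⌊5345/96⌋ − ⌊5280/96⌋ = 55 − 55 = 0
n=81: ⌊(82·65+80)/96⌋ − ⌊(81·65+80)/96⌋ = ⌊5410/96⌋ − ⌊5345/96⌋ = 56 − 55 = 1
n=82: ⌊(83·65+80)/96⌋ − ⌊(82·65+80)/96⌋ = ⌊5475/96⌋ − ⌊5410/96⌋ = 57 − 56 = 1
n=83: ⌊(84·65+80)/96⌋ − ⌊(83·65+80)/96⌋ = ⌊5540/96⌋ − ⌊5475/96⌋ = 57 − 57 = 0
n=84: ⌊(85·65+80)/96⌋ − ⌊(84·65+80)/96⌋ = ⌊5605/96⌋ − ⌊5540/96⌋ = 58 − 57 = 1
n=85: ⌊(86·65+80)/96⌋ − ⌊(85·65+80)/96⌋ = ⌊5670/96⌋ − ⌊5605/96⌋ = 59 − 58 = 1
n=86: ⌊(87·65+80)/96⌋ − ⌊(86·65+80)/96⌋ = ⌊5735/96⌋ − ⌊5670/96⌋ = 59 − 59 = 0
n=87: ⌊(88·65+80)/96⌋ − ⌊(87·65+80)/96⌋ = ⌊5800/96⌋ − ⌊5735/96⌋ = 60 − 59 = 1
n=88: ⌊(89·65+80)/96⌋ − ⌊(88·65+80)/96⌋ = ⌊5865/96⌋ − ⌊5800/96⌋ = 61 − 60 = 1
n=89: ⌊(90·65+80)/96⌋ − ⌊(89·65+80)/96⌋ = ⌊5930/96⌋ − ⌊5865/96⌋ = 61 − 61 = 0
n=90: ⌊(91·65+80)/96⌋ − ⌊(90·65+80)/96⌋ = ⌊5995/96⌋ − ⌊5930/96⌋ = 62 − 61 = 1
n=91: ⌊(92·65+80)/96⌋ − ⌊(91·65+80)/96⌋ = ⌊6060/96⌋ − ⌊5995/96⌋ = 63 − 62 = 1
n=92: ⌊(93·65+80)/96⌋ − ⌊(92·65+80)/96⌋ = ⌊6125/96⌋ − ⌊6060/96⌋ = 63 − 63 = 0
n=93: ⌊(94·65+80)/96⌋ − ⌊(93·65+80)/96⌋ = ⌊6190/96⌋ − ⌊6125/96⌋ = 64 − 63 = 1
n=94: ⌊(95·65+80)/96⌋ − ⌊(94·65+80)/96⌋ = ⌊6255/96⌋ − ⌊6190/96⌋ = 65 − 64 = 1
n=95: ⌊(96·65+80)/96⌋ − ⌊(95·65+80)/96⌋ = ⌊6320/96⌋ − ⌊6255/96⌋ = 65 − 65 = 0
n=96: ⌊(97·65+80)/96⌋ − ⌊(96·65+80)/96⌋ = ⌊6385/96⌋ − ⌊6320/96⌋ = 66 − 65 = 1
n=97: ⌊(98·65+80)/96⌋ − ⌊(97·65+80)/96⌋ = ⌊6450/96⌋ − ⌊6385/96⌋ = 67 − 66 = 1
n=98: ⌊(99·65+80)/96⌋ − ⌊(98·65+80)/96⌋ = ⌊6515/96⌋ − ⌊6450/96⌋ = 67 − 67 = 0
n=99: ⌊(100·65+80)/96⌋ − ⌊(99·65+80)/96⌋ = ⌊6580/96⌋ − ⌊6515/96⌋ = 68 − 67 = 1
n=100: ⌊(101·65+80)/96⌋ − ⌊(100·65+80)/96⌋ = ⌊6645/96⌋ − ⌊6580/96⌋ = 69 − 68 = 1
n=101: ⌊(102·65+80)/96⌋ − ⌊(101·65+80)/96⌋ = ⌊6710/96⌋ − ⌊6645/96⌋ = 69 − 69 = 0
n=102: ⌊(103·65+80)/96⌋ − ⌊(102·65+80)/96⌋ = ⌊6775/96⌋ − ⌊6710/96⌋ = 70 − 69 = 1
n=103: ⌊(104·65+80)/96⌋ − ⌊(103·65+80)/96⌋ = ⌊6840/96⌋ − ⌊6775/96⌋ = 71 − 70 = 1
n=104: ⌊(105·65+80)/96⌋ − ⌊(104·65+80)/96⌋ = ⌊6905/96⌋ − ⌊6840/96⌋ = 71 − 71 = 0
n=105: ⌊(106·65+80)/96⌋ − ⌊(105·65+80)/96⌋ = ⌊6970/96⌋ − ⌊6905/96⌋ = 72 − 71 = 1
n=106: ⌊(107·65+80)/96⌋ − ⌊(106·65+80)/96⌋ = ⌊7035/96⌋ − ⌊6970/96⌋ = 73 − 72 = 1

11011011011011011101101101101101101101101101101110110110110110110110110110110111011011011011011011011011011
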